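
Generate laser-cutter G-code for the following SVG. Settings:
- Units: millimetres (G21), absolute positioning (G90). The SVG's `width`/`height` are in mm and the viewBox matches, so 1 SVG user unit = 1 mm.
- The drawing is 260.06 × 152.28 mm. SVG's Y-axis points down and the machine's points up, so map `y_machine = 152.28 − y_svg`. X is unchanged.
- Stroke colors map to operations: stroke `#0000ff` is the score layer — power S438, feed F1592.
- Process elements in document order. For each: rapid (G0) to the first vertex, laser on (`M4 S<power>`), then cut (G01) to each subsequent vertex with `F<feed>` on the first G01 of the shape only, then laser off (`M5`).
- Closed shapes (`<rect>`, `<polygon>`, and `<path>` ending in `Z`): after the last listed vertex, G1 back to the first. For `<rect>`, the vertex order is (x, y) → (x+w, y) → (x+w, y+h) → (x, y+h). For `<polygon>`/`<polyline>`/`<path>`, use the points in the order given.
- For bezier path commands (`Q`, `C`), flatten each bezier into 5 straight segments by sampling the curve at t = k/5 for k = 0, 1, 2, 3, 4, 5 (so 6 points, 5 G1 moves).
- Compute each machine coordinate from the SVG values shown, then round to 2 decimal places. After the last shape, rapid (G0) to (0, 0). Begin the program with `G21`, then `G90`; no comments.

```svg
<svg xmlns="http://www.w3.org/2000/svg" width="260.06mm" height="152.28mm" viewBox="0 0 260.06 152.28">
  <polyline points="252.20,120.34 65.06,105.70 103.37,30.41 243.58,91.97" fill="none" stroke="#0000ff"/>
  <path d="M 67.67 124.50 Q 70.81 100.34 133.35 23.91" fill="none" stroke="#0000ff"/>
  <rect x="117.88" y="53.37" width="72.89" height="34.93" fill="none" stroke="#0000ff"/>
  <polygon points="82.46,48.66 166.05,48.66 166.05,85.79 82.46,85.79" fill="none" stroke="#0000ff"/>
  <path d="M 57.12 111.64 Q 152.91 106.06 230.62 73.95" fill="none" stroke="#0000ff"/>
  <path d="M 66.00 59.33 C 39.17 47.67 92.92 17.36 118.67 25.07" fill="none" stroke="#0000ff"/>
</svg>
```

1 u = 1 mm; y_m = 152.28 − y.

[1] `<polyline>` open polyline, #0000ff→score S438 F1592: (252.20,31.94) → (65.06,46.58) → (103.37,121.87) → (243.58,60.31)

[2] `<path>` quadratic bezier, #0000ff→score S438 F1592: (67.67,27.78) → (71.30,39.53) → (79.69,55.47) → (92.82,75.59) → (110.71,99.89) → (133.35,128.37)

[3] `<rect>` rectangle, #0000ff→score S438 F1592: (117.88,98.91) → (190.77,98.91) → (190.77,63.98) → (117.88,63.98) → (117.88,98.91) (closed)

[4] `<polygon>` rectangle, #0000ff→score S438 F1592: (82.46,103.62) → (166.05,103.62) → (166.05,66.49) → (82.46,66.49) → (82.46,103.62) (closed)

[5] `<path>` quadratic bezier, #0000ff→score S438 F1592: (57.12,40.64) → (94.71,43.93) → (130.86,49.35) → (165.56,56.89) → (198.81,66.55) → (230.62,78.33)

[6] `<path>` cubic bezier, #0000ff→score S438 F1592: (66.00,92.95) → (58.70,101.73) → (65.53,112.27) → (81.28,121.84) → (100.73,127.73) → (118.67,127.21)

G21
G90
G0 X252.20 Y31.94
M4 S438
G01 X65.06 Y46.58 F1592
G01 X103.37 Y121.87
G01 X243.58 Y60.31
M5
G0 X67.67 Y27.78
M4 S438
G01 X71.30 Y39.53 F1592
G01 X79.69 Y55.47
G01 X92.82 Y75.59
G01 X110.71 Y99.89
G01 X133.35 Y128.37
M5
G0 X117.88 Y98.91
M4 S438
G01 X190.77 Y98.91 F1592
G01 X190.77 Y63.98
G01 X117.88 Y63.98
G01 X117.88 Y98.91
M5
G0 X82.46 Y103.62
M4 S438
G01 X166.05 Y103.62 F1592
G01 X166.05 Y66.49
G01 X82.46 Y66.49
G01 X82.46 Y103.62
M5
G0 X57.12 Y40.64
M4 S438
G01 X94.71 Y43.93 F1592
G01 X130.86 Y49.35
G01 X165.56 Y56.89
G01 X198.81 Y66.55
G01 X230.62 Y78.33
M5
G0 X66.00 Y92.95
M4 S438
G01 X58.70 Y101.73 F1592
G01 X65.53 Y112.27
G01 X81.28 Y121.84
G01 X100.73 Y127.73
G01 X118.67 Y127.21
M5
G0 X0.00 Y0.00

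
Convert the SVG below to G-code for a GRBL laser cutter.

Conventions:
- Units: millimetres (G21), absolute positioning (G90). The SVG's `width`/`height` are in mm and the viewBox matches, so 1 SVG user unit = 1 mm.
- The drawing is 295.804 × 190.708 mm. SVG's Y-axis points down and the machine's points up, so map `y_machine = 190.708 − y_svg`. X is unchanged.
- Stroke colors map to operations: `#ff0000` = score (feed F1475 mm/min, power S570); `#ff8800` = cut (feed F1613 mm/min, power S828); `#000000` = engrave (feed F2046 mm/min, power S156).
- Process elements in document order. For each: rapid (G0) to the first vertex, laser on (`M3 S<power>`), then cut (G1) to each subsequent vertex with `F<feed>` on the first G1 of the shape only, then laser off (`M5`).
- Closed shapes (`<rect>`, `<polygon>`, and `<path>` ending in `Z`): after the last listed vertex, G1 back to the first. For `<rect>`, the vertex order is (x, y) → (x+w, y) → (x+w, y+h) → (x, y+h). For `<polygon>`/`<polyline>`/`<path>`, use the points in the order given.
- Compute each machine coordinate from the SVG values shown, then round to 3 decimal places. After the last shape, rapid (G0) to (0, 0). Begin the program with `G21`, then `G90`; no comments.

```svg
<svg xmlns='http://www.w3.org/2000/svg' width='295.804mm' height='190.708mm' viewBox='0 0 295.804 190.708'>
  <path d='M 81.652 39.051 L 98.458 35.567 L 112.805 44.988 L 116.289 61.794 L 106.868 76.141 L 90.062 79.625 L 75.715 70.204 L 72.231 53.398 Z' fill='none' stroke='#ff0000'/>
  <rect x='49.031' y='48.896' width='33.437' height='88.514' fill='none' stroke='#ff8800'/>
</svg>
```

Since the viewBox matches the mm dimensions, user units are millimetres directly. The only transform is the Y-flip y_m = 190.708 − y_svg.

Shape 1 is a regular polygon drawn with `<path>`. Its stroke #ff0000 means score at S570, F1475. After flipping Y the toolpath is (81.652,151.657) → (98.458,155.141) → (112.805,145.720) → (116.289,128.914) → (106.868,114.567) → (90.062,111.083) → (75.715,120.504) → (72.231,137.310) → (81.652,151.657), returning to the start.

Shape 2 is a rectangle drawn with `<rect>`. Its stroke #ff8800 means cut at S828, F1613. After flipping Y the toolpath is (49.031,141.812) → (82.468,141.812) → (82.468,53.298) → (49.031,53.298) → (49.031,141.812), returning to the start.

G21
G90
G0 X81.652 Y151.657
M3 S570
G1 X98.458 Y155.141 F1475
G1 X112.805 Y145.720
G1 X116.289 Y128.914
G1 X106.868 Y114.567
G1 X90.062 Y111.083
G1 X75.715 Y120.504
G1 X72.231 Y137.310
G1 X81.652 Y151.657
M5
G0 X49.031 Y141.812
M3 S828
G1 X82.468 Y141.812 F1613
G1 X82.468 Y53.298
G1 X49.031 Y53.298
G1 X49.031 Y141.812
M5
G0 X0.000 Y0.000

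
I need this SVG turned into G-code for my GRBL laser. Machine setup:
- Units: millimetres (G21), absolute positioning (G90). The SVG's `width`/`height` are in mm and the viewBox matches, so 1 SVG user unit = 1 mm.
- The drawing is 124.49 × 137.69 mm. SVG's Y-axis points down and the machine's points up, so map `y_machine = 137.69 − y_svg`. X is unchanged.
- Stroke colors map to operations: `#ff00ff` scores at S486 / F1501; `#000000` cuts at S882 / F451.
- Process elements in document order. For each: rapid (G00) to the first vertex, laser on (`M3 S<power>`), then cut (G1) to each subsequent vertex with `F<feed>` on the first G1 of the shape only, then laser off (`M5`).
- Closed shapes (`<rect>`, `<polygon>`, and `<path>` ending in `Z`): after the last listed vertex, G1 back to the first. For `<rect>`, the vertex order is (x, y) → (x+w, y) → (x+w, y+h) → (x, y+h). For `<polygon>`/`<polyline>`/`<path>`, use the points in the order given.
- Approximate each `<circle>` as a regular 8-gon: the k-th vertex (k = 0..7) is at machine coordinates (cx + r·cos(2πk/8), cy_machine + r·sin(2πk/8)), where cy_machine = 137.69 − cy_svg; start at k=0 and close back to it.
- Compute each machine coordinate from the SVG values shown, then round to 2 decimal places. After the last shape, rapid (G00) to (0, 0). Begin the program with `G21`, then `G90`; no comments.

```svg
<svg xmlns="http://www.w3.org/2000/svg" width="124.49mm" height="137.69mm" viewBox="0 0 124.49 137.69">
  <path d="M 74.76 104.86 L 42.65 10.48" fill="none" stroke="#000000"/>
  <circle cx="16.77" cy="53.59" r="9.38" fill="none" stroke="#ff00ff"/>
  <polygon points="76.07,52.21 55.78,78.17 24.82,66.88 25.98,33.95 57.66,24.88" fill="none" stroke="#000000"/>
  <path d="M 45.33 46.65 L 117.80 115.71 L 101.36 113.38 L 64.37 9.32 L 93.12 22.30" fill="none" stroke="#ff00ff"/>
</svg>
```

1 u = 1 mm; y_m = 137.69 − y.

[1] `<path>` line segment, #000000→cut S882 F451: (74.76,32.83) → (42.65,127.21)

[2] `<circle>` circle, #ff00ff→score S486 F1501: (26.15,84.10) → (23.40,90.73) → (16.77,93.48) → (10.14,90.73) → (7.39,84.10) → (10.14,77.47) → (16.77,74.72) → (23.40,77.47) → (26.15,84.10) (closed)

[3] `<polygon>` regular polygon, #000000→cut S882 F451: (76.07,85.48) → (55.78,59.52) → (24.82,70.81) → (25.98,103.74) → (57.66,112.81) → (76.07,85.48) (closed)

[4] `<path>` open polyline, #ff00ff→score S486 F1501: (45.33,91.04) → (117.80,21.98) → (101.36,24.31) → (64.37,128.37) → (93.12,115.39)

G21
G90
G00 X74.76 Y32.83
M3 S882
G1 X42.65 Y127.21 F451
M5
G00 X26.15 Y84.10
M3 S486
G1 X23.40 Y90.73 F1501
G1 X16.77 Y93.48
G1 X10.14 Y90.73
G1 X7.39 Y84.10
G1 X10.14 Y77.47
G1 X16.77 Y74.72
G1 X23.40 Y77.47
G1 X26.15 Y84.10
M5
G00 X76.07 Y85.48
M3 S882
G1 X55.78 Y59.52 F451
G1 X24.82 Y70.81
G1 X25.98 Y103.74
G1 X57.66 Y112.81
G1 X76.07 Y85.48
M5
G00 X45.33 Y91.04
M3 S486
G1 X117.80 Y21.98 F1501
G1 X101.36 Y24.31
G1 X64.37 Y128.37
G1 X93.12 Y115.39
M5
G00 X0.00 Y0.00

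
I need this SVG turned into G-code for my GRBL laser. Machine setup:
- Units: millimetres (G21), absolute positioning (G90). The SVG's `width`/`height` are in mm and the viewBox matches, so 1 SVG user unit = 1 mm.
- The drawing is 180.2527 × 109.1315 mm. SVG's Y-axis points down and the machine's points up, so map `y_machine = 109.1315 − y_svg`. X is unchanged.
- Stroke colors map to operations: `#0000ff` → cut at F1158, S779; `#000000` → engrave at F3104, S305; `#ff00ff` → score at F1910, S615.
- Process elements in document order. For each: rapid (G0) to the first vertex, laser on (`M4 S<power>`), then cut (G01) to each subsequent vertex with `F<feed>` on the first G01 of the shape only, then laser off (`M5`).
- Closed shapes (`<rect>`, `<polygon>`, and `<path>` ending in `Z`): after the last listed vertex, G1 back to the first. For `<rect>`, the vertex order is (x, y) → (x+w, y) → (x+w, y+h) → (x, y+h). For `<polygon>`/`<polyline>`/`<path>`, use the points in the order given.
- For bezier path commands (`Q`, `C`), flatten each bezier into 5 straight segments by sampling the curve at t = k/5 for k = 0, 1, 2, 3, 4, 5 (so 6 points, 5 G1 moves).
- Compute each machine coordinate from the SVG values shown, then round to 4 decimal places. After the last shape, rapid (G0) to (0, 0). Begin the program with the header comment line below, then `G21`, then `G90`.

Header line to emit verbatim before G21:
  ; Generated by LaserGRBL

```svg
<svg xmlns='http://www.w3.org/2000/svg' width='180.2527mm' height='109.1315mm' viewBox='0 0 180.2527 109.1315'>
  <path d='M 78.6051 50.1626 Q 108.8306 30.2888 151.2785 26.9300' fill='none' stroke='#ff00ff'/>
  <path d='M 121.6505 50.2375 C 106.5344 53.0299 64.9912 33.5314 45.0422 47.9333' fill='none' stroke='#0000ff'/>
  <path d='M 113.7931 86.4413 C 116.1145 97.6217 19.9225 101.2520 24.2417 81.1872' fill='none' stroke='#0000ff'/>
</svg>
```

1 u = 1 mm; y_m = 109.1315 − y.

[1] `<path>` quadratic bezier, #ff00ff→score S615 F1910: (78.6051,58.9689) → (91.1842,66.2578) → (104.7411,72.2255) → (119.2758,76.8721) → (134.7882,80.1974) → (151.2785,82.2015)

[2] `<path>` cubic bezier, #0000ff→cut S779 F1158: (121.6505,58.8940) → (109.7938,59.4439) → (93.8995,62.6465) → (76.2729,65.8045) → (59.2187,66.2208) → (45.0422,61.1982)

[3] `<path>` cubic bezier, #0000ff→cut S779 F1158: (113.7931,22.6902) → (104.9565,17.0171) → (82.0299,13.9310) → (54.5665,14.2069) → (32.1193,18.6197) → (24.2417,27.9443)

; Generated by LaserGRBL
G21
G90
G0 X78.6051 Y58.9689
M4 S615
G01 X91.1842 Y66.2578 F1910
G01 X104.7411 Y72.2255
G01 X119.2758 Y76.8721
G01 X134.7882 Y80.1974
G01 X151.2785 Y82.2015
M5
G0 X121.6505 Y58.8940
M4 S779
G01 X109.7938 Y59.4439 F1158
G01 X93.8995 Y62.6465
G01 X76.2729 Y65.8045
G01 X59.2187 Y66.2208
G01 X45.0422 Y61.1982
M5
G0 X113.7931 Y22.6902
M4 S779
G01 X104.9565 Y17.0171 F1158
G01 X82.0299 Y13.9310
G01 X54.5665 Y14.2069
G01 X32.1193 Y18.6197
G01 X24.2417 Y27.9443
M5
G0 X0.0000 Y0.0000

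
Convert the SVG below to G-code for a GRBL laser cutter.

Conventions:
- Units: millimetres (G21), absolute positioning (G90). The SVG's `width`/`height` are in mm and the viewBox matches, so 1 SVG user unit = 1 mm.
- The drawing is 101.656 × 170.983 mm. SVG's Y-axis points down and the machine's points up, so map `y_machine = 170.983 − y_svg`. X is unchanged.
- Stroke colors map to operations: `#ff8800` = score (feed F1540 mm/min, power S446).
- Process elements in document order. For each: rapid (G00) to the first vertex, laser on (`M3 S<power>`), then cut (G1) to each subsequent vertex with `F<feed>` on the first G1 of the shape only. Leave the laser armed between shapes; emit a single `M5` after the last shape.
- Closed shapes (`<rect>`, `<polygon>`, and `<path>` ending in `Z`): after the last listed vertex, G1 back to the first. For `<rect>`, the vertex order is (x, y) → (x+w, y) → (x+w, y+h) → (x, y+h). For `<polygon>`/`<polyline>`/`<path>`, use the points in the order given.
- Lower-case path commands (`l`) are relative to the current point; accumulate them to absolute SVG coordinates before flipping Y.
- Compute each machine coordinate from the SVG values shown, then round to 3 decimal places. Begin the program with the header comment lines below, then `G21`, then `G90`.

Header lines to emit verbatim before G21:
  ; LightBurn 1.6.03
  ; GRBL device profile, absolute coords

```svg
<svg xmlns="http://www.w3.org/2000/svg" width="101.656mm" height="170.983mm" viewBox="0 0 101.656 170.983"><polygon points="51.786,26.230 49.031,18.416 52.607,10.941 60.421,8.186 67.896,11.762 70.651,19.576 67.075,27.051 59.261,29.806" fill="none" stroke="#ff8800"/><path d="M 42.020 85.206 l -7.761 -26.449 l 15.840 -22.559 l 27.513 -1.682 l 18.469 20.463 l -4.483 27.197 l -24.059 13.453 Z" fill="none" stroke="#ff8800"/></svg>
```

Since the viewBox matches the mm dimensions, user units are millimetres directly. The only transform is the Y-flip y_m = 170.983 − y_svg.

Shape 1 is a regular polygon drawn with `<polygon>`. Its stroke #ff8800 means score at S446, F1540. After flipping Y the toolpath is (51.786,144.753) → (49.031,152.567) → (52.607,160.042) → (60.421,162.797) → (67.896,159.221) → (70.651,151.407) → (67.075,143.932) → (59.261,141.177) → (51.786,144.753), returning to the start.

Shape 2 is a regular polygon drawn with `<path>`. Its stroke #ff8800 means score at S446, F1540. After flipping Y the toolpath is (42.020,85.777) → (34.259,112.226) → (50.099,134.785) → (77.612,136.467) → (96.081,116.004) → (91.598,88.807) → (67.539,75.354) → (42.020,85.777), returning to the start.

; LightBurn 1.6.03
; GRBL device profile, absolute coords
G21
G90
G00 X51.786 Y144.753
M3 S446
G1 X49.031 Y152.567 F1540
G1 X52.607 Y160.042
G1 X60.421 Y162.797
G1 X67.896 Y159.221
G1 X70.651 Y151.407
G1 X67.075 Y143.932
G1 X59.261 Y141.177
G1 X51.786 Y144.753
G00 X42.020 Y85.777
M3 S446
G1 X34.259 Y112.226 F1540
G1 X50.099 Y134.785
G1 X77.612 Y136.467
G1 X96.081 Y116.004
G1 X91.598 Y88.807
G1 X67.539 Y75.354
G1 X42.020 Y85.777
M5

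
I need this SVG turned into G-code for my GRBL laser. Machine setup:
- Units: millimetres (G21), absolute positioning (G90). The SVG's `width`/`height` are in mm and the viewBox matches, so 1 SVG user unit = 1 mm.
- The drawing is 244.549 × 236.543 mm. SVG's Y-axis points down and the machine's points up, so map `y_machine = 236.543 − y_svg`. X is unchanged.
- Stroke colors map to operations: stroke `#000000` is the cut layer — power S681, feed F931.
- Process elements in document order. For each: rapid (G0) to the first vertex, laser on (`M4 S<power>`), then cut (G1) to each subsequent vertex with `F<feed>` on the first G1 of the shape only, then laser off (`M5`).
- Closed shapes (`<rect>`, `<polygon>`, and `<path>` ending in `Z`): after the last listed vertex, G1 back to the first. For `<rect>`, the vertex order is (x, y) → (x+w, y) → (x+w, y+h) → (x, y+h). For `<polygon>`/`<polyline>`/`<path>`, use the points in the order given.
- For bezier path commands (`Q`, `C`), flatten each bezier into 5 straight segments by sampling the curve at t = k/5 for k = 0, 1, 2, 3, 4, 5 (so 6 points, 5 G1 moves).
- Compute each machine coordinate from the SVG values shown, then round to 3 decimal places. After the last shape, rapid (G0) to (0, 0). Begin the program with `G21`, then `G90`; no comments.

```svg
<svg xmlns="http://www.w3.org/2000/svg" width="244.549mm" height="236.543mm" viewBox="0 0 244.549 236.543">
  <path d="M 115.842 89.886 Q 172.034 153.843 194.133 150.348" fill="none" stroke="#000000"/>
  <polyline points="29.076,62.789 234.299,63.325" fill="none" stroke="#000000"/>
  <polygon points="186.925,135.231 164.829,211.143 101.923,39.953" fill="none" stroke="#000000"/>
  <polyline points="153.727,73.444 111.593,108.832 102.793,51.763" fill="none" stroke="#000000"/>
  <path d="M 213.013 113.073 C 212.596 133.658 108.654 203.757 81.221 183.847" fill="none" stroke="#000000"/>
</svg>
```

1 u = 1 mm; y_m = 236.543 − y.

[1] `<path>` quadratic bezier, #000000→cut S681 F931: (115.842,146.657) → (136.955,123.772) → (155.341,106.284) → (170.999,94.191) → (183.930,87.495) → (194.133,86.195)

[2] `<polyline>` line segment, #000000→cut S681 F931: (29.076,173.754) → (234.299,173.218)

[3] `<polygon>` closed polygon, #000000→cut S681 F931: (186.925,101.312) → (164.829,25.400) → (101.923,196.590) → (186.925,101.312) (closed)

[4] `<polyline>` open polyline, #000000→cut S681 F931: (153.727,163.099) → (111.593,127.711) → (102.793,184.780)

[5] `<path>` cubic bezier, #000000→cut S681 F931: (213.013,123.470) → (201.780,106.294) → (174.343,83.931) → (139.343,63.079) → (105.422,50.435) → (81.221,52.696)

G21
G90
G0 X115.842 Y146.657
M4 S681
G1 X136.955 Y123.772 F931
G1 X155.341 Y106.284
G1 X170.999 Y94.191
G1 X183.930 Y87.495
G1 X194.133 Y86.195
M5
G0 X29.076 Y173.754
M4 S681
G1 X234.299 Y173.218 F931
M5
G0 X186.925 Y101.312
M4 S681
G1 X164.829 Y25.400 F931
G1 X101.923 Y196.590
G1 X186.925 Y101.312
M5
G0 X153.727 Y163.099
M4 S681
G1 X111.593 Y127.711 F931
G1 X102.793 Y184.780
M5
G0 X213.013 Y123.470
M4 S681
G1 X201.780 Y106.294 F931
G1 X174.343 Y83.931
G1 X139.343 Y63.079
G1 X105.422 Y50.435
G1 X81.221 Y52.696
M5
G0 X0.000 Y0.000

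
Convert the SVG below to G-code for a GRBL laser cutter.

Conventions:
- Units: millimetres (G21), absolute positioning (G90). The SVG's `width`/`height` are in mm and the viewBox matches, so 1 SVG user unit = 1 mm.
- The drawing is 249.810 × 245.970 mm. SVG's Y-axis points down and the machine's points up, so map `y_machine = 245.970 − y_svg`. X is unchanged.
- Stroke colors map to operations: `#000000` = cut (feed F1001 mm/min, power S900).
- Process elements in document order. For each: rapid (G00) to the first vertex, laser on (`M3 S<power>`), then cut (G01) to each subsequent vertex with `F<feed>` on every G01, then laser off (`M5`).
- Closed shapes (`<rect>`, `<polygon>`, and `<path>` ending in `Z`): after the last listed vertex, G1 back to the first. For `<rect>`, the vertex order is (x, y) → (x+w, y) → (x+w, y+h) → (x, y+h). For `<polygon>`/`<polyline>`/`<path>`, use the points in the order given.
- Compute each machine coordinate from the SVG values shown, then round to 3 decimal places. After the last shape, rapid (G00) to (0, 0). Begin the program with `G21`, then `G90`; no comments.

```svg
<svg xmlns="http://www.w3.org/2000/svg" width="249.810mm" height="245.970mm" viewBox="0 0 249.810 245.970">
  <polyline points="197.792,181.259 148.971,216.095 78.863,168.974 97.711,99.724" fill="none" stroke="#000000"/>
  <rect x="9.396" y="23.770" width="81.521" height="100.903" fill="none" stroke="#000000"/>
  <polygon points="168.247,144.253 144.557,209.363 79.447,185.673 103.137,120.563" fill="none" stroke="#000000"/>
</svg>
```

G21
G90
G00 X197.792 Y64.711
M3 S900
G01 X148.971 Y29.875 F1001
G01 X78.863 Y76.996 F1001
G01 X97.711 Y146.246 F1001
M5
G00 X9.396 Y222.200
M3 S900
G01 X90.917 Y222.200 F1001
G01 X90.917 Y121.297 F1001
G01 X9.396 Y121.297 F1001
G01 X9.396 Y222.200 F1001
M5
G00 X168.247 Y101.717
M3 S900
G01 X144.557 Y36.607 F1001
G01 X79.447 Y60.297 F1001
G01 X103.137 Y125.407 F1001
G01 X168.247 Y101.717 F1001
M5
G00 X0.000 Y0.000

Since the viewBox matches the mm dimensions, user units are millimetres directly. The only transform is the Y-flip y_m = 245.970 − y_svg.

Shape 1 is a open polyline drawn with `<polyline>`. Its stroke #000000 means cut at S900, F1001. After flipping Y the toolpath is (197.792,64.711) → (148.971,29.875) → (78.863,76.996) → (97.711,146.246).

Shape 2 is a rectangle drawn with `<rect>`. Its stroke #000000 means cut at S900, F1001. After flipping Y the toolpath is (9.396,222.200) → (90.917,222.200) → (90.917,121.297) → (9.396,121.297) → (9.396,222.200), returning to the start.

Shape 3 is a regular polygon drawn with `<polygon>`. Its stroke #000000 means cut at S900, F1001. After flipping Y the toolpath is (168.247,101.717) → (144.557,36.607) → (79.447,60.297) → (103.137,125.407) → (168.247,101.717), returning to the start.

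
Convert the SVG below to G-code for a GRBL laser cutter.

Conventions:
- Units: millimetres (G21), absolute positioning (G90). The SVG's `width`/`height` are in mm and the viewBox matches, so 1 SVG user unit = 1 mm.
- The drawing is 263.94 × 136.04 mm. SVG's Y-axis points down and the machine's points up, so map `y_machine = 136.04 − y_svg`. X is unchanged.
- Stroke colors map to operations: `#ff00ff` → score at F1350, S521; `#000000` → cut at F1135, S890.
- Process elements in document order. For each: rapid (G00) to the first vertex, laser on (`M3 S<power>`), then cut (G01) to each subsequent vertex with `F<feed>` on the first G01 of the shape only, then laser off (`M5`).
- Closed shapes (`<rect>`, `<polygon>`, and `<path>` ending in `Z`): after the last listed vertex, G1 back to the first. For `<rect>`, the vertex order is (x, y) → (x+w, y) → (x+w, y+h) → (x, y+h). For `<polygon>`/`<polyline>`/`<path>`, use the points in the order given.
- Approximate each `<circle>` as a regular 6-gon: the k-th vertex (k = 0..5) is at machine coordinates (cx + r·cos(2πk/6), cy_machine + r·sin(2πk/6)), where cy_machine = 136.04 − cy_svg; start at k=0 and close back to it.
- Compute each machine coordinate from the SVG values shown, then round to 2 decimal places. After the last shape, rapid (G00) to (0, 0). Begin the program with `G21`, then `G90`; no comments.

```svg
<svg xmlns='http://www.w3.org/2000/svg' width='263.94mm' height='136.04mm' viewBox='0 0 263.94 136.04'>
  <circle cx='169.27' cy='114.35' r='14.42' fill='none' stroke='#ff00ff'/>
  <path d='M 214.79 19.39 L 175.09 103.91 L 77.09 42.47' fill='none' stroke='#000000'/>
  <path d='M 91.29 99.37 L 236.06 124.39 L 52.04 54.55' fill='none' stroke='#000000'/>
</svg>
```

G21
G90
G00 X183.69 Y21.69
M3 S521
G01 X176.48 Y34.18 F1350
G01 X162.06 Y34.18
G01 X154.85 Y21.69
G01 X162.06 Y9.20
G01 X176.48 Y9.20
G01 X183.69 Y21.69
M5
G00 X214.79 Y116.65
M3 S890
G01 X175.09 Y32.13 F1135
G01 X77.09 Y93.57
M5
G00 X91.29 Y36.67
M3 S890
G01 X236.06 Y11.65 F1135
G01 X52.04 Y81.49
M5
G00 X0.00 Y0.00

Since the viewBox matches the mm dimensions, user units are millimetres directly. The only transform is the Y-flip y_m = 136.04 − y_svg.

Shape 1 is a circle drawn with `<circle>`. Its stroke #ff00ff means score at S521, F1350. After flipping Y the toolpath is (183.69,21.69) → (176.48,34.18) → (162.06,34.18) → (154.85,21.69) → (162.06,9.20) → (176.48,9.20) → (183.69,21.69), returning to the start.

Shape 2 is a open polyline drawn with `<path>`. Its stroke #000000 means cut at S890, F1135. After flipping Y the toolpath is (214.79,116.65) → (175.09,32.13) → (77.09,93.57).

Shape 3 is a open polyline drawn with `<path>`. Its stroke #000000 means cut at S890, F1135. After flipping Y the toolpath is (91.29,36.67) → (236.06,11.65) → (52.04,81.49).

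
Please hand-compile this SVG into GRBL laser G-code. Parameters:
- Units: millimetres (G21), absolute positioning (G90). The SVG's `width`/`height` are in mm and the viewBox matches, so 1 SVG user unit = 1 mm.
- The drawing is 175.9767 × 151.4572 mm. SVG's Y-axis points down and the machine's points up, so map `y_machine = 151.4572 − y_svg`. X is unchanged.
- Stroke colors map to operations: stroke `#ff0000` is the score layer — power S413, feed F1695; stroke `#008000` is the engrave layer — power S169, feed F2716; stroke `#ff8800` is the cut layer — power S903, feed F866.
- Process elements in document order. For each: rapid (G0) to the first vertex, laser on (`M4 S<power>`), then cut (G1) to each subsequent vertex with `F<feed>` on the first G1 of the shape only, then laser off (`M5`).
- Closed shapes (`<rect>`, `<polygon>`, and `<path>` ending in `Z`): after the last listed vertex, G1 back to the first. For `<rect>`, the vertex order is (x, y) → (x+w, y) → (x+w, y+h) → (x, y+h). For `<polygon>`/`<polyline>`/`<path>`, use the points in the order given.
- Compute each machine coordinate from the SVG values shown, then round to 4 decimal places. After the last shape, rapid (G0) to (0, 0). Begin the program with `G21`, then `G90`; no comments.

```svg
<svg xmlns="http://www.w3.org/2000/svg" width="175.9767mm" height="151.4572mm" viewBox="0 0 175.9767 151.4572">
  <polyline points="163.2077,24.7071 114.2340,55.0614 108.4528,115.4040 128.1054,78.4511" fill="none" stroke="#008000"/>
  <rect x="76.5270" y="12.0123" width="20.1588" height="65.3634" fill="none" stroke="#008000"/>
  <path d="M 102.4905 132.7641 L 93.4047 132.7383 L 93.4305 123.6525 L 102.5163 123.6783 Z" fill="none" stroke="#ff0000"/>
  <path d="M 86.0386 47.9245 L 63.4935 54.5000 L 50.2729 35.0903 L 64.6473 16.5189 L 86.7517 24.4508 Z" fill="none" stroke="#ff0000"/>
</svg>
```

G21
G90
G0 X163.2077 Y126.7501
M4 S169
G1 X114.2340 Y96.3958 F2716
G1 X108.4528 Y36.0532
G1 X128.1054 Y73.0061
M5
G0 X76.5270 Y139.4449
M4 S169
G1 X96.6858 Y139.4449 F2716
G1 X96.6858 Y74.0815
G1 X76.5270 Y74.0815
G1 X76.5270 Y139.4449
M5
G0 X102.4905 Y18.6931
M4 S413
G1 X93.4047 Y18.7189 F1695
G1 X93.4305 Y27.8047
G1 X102.5163 Y27.7789
G1 X102.4905 Y18.6931
M5
G0 X86.0386 Y103.5327
M4 S413
G1 X63.4935 Y96.9572 F1695
G1 X50.2729 Y116.3669
G1 X64.6473 Y134.9383
G1 X86.7517 Y127.0064
G1 X86.0386 Y103.5327
M5
G0 X0.0000 Y0.0000

viewBox `0 0 175.9767 151.4572` with mm width/height → 1 unit = 1 mm. Flip: y_m = 151.4572 − y_svg.

**Shape 1** — `<polyline>` open polyline, stroke `#008000` → engrave (S169, F2716). Machine vertices: (163.2077,126.7501) → (114.2340,96.3958) → (108.4528,36.0532) → (128.1054,73.0061). Open path.

**Shape 2** — `<rect>` rectangle, stroke `#008000` → engrave (S169, F2716). Machine vertices: (76.5270,139.4449) → (96.6858,139.4449) → (96.6858,74.0815) → (76.5270,74.0815) → (76.5270,139.4449). Closed: final G1 returns to the first vertex.

**Shape 3** — `<path>` regular polygon, stroke `#ff0000` → score (S413, F1695). Machine vertices: (102.4905,18.6931) → (93.4047,18.7189) → (93.4305,27.8047) → (102.5163,27.7789) → (102.4905,18.6931). Closed: final G1 returns to the first vertex.

**Shape 4** — `<path>` regular polygon, stroke `#ff0000` → score (S413, F1695). Machine vertices: (86.0386,103.5327) → (63.4935,96.9572) → (50.2729,116.3669) → (64.6473,134.9383) → (86.7517,127.0064) → (86.0386,103.5327). Closed: final G1 returns to the first vertex.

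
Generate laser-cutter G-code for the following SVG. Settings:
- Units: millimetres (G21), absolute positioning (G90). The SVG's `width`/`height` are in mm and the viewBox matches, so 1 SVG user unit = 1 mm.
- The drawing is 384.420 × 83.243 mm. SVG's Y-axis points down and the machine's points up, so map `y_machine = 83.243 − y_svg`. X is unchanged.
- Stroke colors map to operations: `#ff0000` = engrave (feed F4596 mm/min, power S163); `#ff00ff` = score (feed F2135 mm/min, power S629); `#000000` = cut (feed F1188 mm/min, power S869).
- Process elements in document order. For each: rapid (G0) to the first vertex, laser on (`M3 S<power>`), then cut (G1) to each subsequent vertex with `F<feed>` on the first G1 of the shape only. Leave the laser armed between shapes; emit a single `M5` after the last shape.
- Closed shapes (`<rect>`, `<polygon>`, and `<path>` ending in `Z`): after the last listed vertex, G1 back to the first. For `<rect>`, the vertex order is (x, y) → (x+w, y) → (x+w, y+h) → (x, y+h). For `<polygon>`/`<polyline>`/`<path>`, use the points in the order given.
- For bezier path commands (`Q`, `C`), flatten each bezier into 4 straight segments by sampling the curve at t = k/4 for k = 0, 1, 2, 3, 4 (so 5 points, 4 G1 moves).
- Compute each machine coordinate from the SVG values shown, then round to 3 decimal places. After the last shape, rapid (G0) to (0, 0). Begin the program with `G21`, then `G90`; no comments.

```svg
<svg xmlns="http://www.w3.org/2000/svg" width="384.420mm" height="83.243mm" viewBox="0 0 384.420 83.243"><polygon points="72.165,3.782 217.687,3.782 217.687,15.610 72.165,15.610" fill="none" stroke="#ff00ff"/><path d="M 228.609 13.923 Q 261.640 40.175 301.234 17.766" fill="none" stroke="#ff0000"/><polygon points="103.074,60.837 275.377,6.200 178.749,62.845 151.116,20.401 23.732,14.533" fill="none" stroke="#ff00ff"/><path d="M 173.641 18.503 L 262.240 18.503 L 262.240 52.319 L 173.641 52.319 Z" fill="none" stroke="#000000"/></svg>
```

viewBox `0 0 384.420 83.243` with mm width/height → 1 unit = 1 mm. Flip: y_m = 83.243 − y_svg.

**Shape 1** — `<polygon>` rectangle, stroke `#ff00ff` → score (S629, F2135). Machine vertices: (72.165,79.461) → (217.687,79.461) → (217.687,67.633) → (72.165,67.633) → (72.165,79.461). Closed: final G1 returns to the first vertex.

**Shape 2** — `<path>` quadratic bezier, stroke `#ff0000` → engrave (S163, F4596). Control points (SVG): P0=(228.609,13.923), P1=(261.640,40.175), P2=(301.234,17.766); sampled at t=k/4. Machine vertices: (228.609,69.320) → (245.535,59.235) → (263.281,55.233) → (281.847,57.314) → (301.234,65.477). Open path.

**Shape 3** — `<polygon>` closed polygon, stroke `#ff00ff` → score (S629, F2135). Machine vertices: (103.074,22.406) → (275.377,77.043) → (178.749,20.398) → (151.116,62.842) → (23.732,68.710) → (103.074,22.406). Closed: final G1 returns to the first vertex.

**Shape 4** — `<path>` rectangle, stroke `#000000` → cut (S869, F1188). Machine vertices: (173.641,64.740) → (262.240,64.740) → (262.240,30.924) → (173.641,30.924) → (173.641,64.740). Closed: final G1 returns to the first vertex.

G21
G90
G0 X72.165 Y79.461
M3 S629
G1 X217.687 Y79.461 F2135
G1 X217.687 Y67.633
G1 X72.165 Y67.633
G1 X72.165 Y79.461
G0 X228.609 Y69.320
M3 S163
G1 X245.535 Y59.235 F4596
G1 X263.281 Y55.233
G1 X281.847 Y57.314
G1 X301.234 Y65.477
G0 X103.074 Y22.406
M3 S629
G1 X275.377 Y77.043 F2135
G1 X178.749 Y20.398
G1 X151.116 Y62.842
G1 X23.732 Y68.710
G1 X103.074 Y22.406
G0 X173.641 Y64.740
M3 S869
G1 X262.240 Y64.740 F1188
G1 X262.240 Y30.924
G1 X173.641 Y30.924
G1 X173.641 Y64.740
M5
G0 X0.000 Y0.000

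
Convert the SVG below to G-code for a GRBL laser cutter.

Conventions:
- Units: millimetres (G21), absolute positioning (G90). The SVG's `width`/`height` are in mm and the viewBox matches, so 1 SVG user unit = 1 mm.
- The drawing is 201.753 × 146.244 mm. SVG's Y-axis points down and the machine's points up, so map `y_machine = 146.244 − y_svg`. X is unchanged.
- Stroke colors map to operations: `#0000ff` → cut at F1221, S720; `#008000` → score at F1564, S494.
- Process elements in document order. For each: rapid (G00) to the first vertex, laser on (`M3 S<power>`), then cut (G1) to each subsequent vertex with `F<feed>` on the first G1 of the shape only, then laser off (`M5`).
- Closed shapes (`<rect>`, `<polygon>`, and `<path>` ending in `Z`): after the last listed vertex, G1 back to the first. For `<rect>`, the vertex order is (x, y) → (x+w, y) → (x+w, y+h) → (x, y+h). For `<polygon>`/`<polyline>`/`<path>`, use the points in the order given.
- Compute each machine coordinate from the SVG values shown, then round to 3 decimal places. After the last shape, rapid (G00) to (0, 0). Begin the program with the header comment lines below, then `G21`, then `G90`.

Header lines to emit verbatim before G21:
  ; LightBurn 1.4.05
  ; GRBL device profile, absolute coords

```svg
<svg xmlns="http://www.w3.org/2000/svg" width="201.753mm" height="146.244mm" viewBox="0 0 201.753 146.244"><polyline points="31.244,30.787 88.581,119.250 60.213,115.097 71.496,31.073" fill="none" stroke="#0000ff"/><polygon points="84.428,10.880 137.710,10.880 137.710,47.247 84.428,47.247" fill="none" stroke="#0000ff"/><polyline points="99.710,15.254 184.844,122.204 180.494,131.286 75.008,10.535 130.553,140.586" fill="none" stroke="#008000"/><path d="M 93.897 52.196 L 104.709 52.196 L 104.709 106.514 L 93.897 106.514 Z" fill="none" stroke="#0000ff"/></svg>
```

1 u = 1 mm; y_m = 146.244 − y.

[1] `<polyline>` open polyline, #0000ff→cut S720 F1221: (31.244,115.457) → (88.581,26.994) → (60.213,31.147) → (71.496,115.171)

[2] `<polygon>` rectangle, #0000ff→cut S720 F1221: (84.428,135.364) → (137.710,135.364) → (137.710,98.997) → (84.428,98.997) → (84.428,135.364) (closed)

[3] `<polyline>` open polyline, #008000→score S494 F1564: (99.710,130.990) → (184.844,24.040) → (180.494,14.958) → (75.008,135.709) → (130.553,5.658)

[4] `<path>` rectangle, #0000ff→cut S720 F1221: (93.897,94.048) → (104.709,94.048) → (104.709,39.730) → (93.897,39.730) → (93.897,94.048) (closed)

; LightBurn 1.4.05
; GRBL device profile, absolute coords
G21
G90
G00 X31.244 Y115.457
M3 S720
G1 X88.581 Y26.994 F1221
G1 X60.213 Y31.147
G1 X71.496 Y115.171
M5
G00 X84.428 Y135.364
M3 S720
G1 X137.710 Y135.364 F1221
G1 X137.710 Y98.997
G1 X84.428 Y98.997
G1 X84.428 Y135.364
M5
G00 X99.710 Y130.990
M3 S494
G1 X184.844 Y24.040 F1564
G1 X180.494 Y14.958
G1 X75.008 Y135.709
G1 X130.553 Y5.658
M5
G00 X93.897 Y94.048
M3 S720
G1 X104.709 Y94.048 F1221
G1 X104.709 Y39.730
G1 X93.897 Y39.730
G1 X93.897 Y94.048
M5
G00 X0.000 Y0.000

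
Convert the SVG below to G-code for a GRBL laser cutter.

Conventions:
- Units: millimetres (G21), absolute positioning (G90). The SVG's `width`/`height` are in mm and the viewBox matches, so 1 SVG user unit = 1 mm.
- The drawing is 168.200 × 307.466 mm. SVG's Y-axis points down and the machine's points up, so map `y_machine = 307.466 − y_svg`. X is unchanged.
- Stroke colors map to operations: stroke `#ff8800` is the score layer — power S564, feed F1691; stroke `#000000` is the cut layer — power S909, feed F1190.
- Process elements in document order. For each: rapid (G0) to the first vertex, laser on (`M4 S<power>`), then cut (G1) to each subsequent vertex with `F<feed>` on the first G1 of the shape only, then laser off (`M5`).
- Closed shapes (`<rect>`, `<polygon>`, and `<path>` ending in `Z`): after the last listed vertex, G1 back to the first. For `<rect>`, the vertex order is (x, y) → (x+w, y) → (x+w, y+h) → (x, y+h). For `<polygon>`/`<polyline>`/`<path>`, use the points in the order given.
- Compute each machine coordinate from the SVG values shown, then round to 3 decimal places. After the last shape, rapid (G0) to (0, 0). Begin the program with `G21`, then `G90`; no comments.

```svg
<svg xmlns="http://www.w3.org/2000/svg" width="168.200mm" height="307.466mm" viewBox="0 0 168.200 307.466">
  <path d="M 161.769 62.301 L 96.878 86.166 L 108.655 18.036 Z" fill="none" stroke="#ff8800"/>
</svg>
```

G21
G90
G0 X161.769 Y245.165
M4 S564
G1 X96.878 Y221.300 F1691
G1 X108.655 Y289.430
G1 X161.769 Y245.165
M5
G0 X0.000 Y0.000

viewBox `0 0 168.200 307.466` with mm width/height → 1 unit = 1 mm. Flip: y_m = 307.466 − y_svg.

**Shape 1** — `<path>` regular polygon, stroke `#ff8800` → score (S564, F1691). Machine vertices: (161.769,245.165) → (96.878,221.300) → (108.655,289.430) → (161.769,245.165). Closed: final G1 returns to the first vertex.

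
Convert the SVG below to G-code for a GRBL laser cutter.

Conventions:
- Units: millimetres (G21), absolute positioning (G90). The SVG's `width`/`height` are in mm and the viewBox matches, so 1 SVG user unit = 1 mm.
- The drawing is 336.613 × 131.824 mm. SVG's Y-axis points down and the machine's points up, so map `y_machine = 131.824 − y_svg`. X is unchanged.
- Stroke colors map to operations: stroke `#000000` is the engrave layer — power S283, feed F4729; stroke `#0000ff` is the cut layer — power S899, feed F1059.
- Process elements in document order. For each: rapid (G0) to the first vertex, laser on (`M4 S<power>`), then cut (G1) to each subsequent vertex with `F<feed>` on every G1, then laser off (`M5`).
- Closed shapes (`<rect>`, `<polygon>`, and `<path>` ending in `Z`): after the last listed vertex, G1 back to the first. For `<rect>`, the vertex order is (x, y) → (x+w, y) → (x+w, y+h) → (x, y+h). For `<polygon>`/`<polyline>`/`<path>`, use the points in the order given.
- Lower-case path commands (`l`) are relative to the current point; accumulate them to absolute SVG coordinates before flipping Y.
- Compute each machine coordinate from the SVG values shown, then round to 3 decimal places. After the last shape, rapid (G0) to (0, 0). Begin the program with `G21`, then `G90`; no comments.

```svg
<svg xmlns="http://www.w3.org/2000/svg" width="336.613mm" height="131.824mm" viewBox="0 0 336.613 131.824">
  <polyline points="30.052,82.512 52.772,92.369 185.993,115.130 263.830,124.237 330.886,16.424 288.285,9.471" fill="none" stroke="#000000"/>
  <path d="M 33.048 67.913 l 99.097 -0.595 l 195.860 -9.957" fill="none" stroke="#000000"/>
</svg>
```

G21
G90
G0 X30.052 Y49.312
M4 S283
G1 X52.772 Y39.455 F4729
G1 X185.993 Y16.694 F4729
G1 X263.830 Y7.587 F4729
G1 X330.886 Y115.400 F4729
G1 X288.285 Y122.353 F4729
M5
G0 X33.048 Y63.911
M4 S283
G1 X132.145 Y64.506 F4729
G1 X328.005 Y74.463 F4729
M5
G0 X0.000 Y0.000

Since the viewBox matches the mm dimensions, user units are millimetres directly. The only transform is the Y-flip y_m = 131.824 − y_svg.

Shape 1 is a open polyline drawn with `<polyline>`. Its stroke #000000 means engrave at S283, F4729. After flipping Y the toolpath is (30.052,49.312) → (52.772,39.455) → (185.993,16.694) → (263.830,7.587) → (330.886,115.400) → (288.285,122.353).

Shape 2 is a open polyline drawn with `<path>`. Its stroke #000000 means engrave at S283, F4729. After flipping Y the toolpath is (33.048,63.911) → (132.145,64.506) → (328.005,74.463).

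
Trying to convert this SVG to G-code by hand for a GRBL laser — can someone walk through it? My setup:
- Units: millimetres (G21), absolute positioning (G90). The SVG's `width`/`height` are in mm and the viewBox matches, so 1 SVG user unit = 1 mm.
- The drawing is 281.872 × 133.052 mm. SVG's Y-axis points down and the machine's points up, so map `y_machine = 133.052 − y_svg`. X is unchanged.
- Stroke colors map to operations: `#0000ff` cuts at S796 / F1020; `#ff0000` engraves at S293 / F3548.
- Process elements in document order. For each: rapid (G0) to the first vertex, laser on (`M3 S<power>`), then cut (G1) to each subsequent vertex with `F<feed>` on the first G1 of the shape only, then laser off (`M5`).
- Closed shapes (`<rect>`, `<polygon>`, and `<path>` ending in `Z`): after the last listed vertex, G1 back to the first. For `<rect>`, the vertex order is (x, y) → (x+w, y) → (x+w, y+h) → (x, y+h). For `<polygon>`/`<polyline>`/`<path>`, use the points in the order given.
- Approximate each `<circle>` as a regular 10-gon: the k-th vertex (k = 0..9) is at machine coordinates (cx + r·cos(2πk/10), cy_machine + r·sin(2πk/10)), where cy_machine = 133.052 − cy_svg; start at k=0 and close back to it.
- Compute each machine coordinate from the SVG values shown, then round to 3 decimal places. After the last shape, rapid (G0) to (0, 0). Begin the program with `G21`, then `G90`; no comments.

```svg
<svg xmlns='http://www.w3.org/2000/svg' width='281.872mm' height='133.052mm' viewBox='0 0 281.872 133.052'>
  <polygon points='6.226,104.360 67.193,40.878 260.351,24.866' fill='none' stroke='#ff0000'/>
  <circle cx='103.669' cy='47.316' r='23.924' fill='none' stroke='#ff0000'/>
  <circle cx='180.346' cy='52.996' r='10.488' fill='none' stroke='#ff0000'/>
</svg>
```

1 u = 1 mm; y_m = 133.052 − y.

[1] `<polygon>` closed polygon, #ff0000→engrave S293 F3548: (6.226,28.692) → (67.193,92.174) → (260.351,108.186) → (6.226,28.692) (closed)

[2] `<circle>` circle, #ff0000→engrave S293 F3548: (127.593,85.736) → (123.024,99.798) → (111.062,108.489) → (96.276,108.489) → (84.314,99.798) → (79.745,85.736) → (84.314,71.674) → (96.276,62.983) → (111.062,62.983) → (123.024,71.674) → (127.593,85.736) (closed)

[3] `<circle>` circle, #ff0000→engrave S293 F3548: (190.834,80.056) → (188.831,86.221) → (183.587,90.031) → (177.105,90.031) → (171.861,86.221) → (169.858,80.056) → (171.861,73.891) → (177.105,70.081) → (183.587,70.081) → (188.831,73.891) → (190.834,80.056) (closed)

G21
G90
G0 X6.226 Y28.692
M3 S293
G1 X67.193 Y92.174 F3548
G1 X260.351 Y108.186
G1 X6.226 Y28.692
M5
G0 X127.593 Y85.736
M3 S293
G1 X123.024 Y99.798 F3548
G1 X111.062 Y108.489
G1 X96.276 Y108.489
G1 X84.314 Y99.798
G1 X79.745 Y85.736
G1 X84.314 Y71.674
G1 X96.276 Y62.983
G1 X111.062 Y62.983
G1 X123.024 Y71.674
G1 X127.593 Y85.736
M5
G0 X190.834 Y80.056
M3 S293
G1 X188.831 Y86.221 F3548
G1 X183.587 Y90.031
G1 X177.105 Y90.031
G1 X171.861 Y86.221
G1 X169.858 Y80.056
G1 X171.861 Y73.891
G1 X177.105 Y70.081
G1 X183.587 Y70.081
G1 X188.831 Y73.891
G1 X190.834 Y80.056
M5
G0 X0.000 Y0.000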